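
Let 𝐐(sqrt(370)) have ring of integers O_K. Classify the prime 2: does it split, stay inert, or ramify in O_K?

ramified — (2) = 𝔭²

Since 370 ≢ 1 mod 4, the ring of integers is ℤ[√370] with discriminant 4·370 = 1480.
2 divides disc(K) = 1480, so 2 ramifies.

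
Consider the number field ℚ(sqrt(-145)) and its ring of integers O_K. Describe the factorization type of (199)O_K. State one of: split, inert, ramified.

199 remains inert

d = -145 ≡ 3 (mod 4), so O_K = ℤ[√-145] and disc(K) = 4d = -580.
199 ∤ -580, so 199 is unramified.
Euler's criterion: (-145)^99 mod 199 = 198. Thus (-145|199) = -1.
Legendre symbol -1 ⇒ 199 is inert.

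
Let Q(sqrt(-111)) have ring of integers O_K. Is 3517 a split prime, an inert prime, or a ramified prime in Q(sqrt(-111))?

-111 mod 4 = 1, hence disc K = -111 and O_K = ℤ[(1+√-111)/2].
disc(K) = -111 is not divisible by 3517; 3517 is unramified.
(-111/3517) = 3406^1758 mod 3517 = 3516, giving Legendre symbol -1.
d is a non-residue mod p, hence 3517 remains inert in O_K.

inert — (3517) stays prime in O_K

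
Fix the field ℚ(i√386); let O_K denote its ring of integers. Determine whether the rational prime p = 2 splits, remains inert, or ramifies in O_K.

Since -386 ≢ 1 mod 4, the ring of integers is ℤ[√-386] with discriminant 4·(-386) = -1544.
2 divides disc(K) = -1544, so 2 ramifies.

ramified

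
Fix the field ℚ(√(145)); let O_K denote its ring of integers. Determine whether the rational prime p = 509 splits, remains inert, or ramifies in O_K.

splits completely

d = 145 ≡ 1 (mod 4), so O_K = ℤ[(1+√145)/2] and disc(K) = d = 145.
disc(K) = 145 is not divisible by 509; 509 is unramified.
(145/509) = 145^254 mod 509 = 1, giving Legendre symbol 1.
(145/509) = 1, so 509 splits.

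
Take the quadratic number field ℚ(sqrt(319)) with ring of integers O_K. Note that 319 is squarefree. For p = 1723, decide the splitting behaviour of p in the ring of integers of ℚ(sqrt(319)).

d = 319 ≡ 3 (mod 4), so O_K = ℤ[√319] and disc(K) = 4d = 1276.
1723 ∤ 1276, so 1723 is unramified.
Compute (319/1723) via Euler: 319^((1723-1)/2) mod 1723 = 1722, so (319/1723) = -1.
(319/1723) = -1, so 1723 is inert.

inert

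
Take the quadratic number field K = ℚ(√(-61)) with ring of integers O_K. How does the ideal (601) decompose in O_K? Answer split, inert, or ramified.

split

-61 mod 4 = 3, hence disc K = 4·(-61) = -244 and O_K = ℤ[√-61].
Since gcd(601, -244) = 1 the prime 601 does not ramify.
Compute (-61/601) via Euler: 540^((601-1)/2) mod 601 = 1, so (-61/601) = 1.
(-61/601) = 1, so 601 splits.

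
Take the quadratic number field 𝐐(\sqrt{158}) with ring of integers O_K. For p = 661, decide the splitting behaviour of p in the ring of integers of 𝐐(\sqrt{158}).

661 splits in O_K

Since 158 ≢ 1 mod 4, the ring of integers is ℤ[√158] with discriminant 4·158 = 632.
disc(K) = 632 is not divisible by 661; 661 is unramified.
Compute (158/661) via Euler: 158^((661-1)/2) mod 661 = 1, so (158/661) = 1.
Legendre symbol 1 ⇒ 661 is split.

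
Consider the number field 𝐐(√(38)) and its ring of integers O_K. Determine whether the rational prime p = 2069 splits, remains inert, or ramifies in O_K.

p is inert

Since 38 ≢ 1 mod 4, the ring of integers is ℤ[√38] with discriminant 4·38 = 152.
Since gcd(2069, 152) = 1 the prime 2069 does not ramify.
Euler's criterion: 38^1034 mod 2069 = 2068. Thus (38|2069) = -1.
Legendre symbol -1 ⇒ 2069 is inert.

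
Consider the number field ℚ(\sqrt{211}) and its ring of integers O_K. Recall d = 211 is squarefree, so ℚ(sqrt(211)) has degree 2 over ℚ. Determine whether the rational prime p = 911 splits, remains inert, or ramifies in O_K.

split — (911) = 𝔭₁𝔭₂ with 𝔭₁ ≠ 𝔭₂

Since 211 ≢ 1 mod 4, the ring of integers is ℤ[√211] with discriminant 4·211 = 844.
Since gcd(911, 844) = 1 the prime 911 does not ramify.
Legendre symbol by Euler's criterion: (211/911) ≡ 211^455 ≡ 1 (mod 911), i.e. (211/911) = 1.
d is a quadratic residue mod p, hence 911 splits in O_K.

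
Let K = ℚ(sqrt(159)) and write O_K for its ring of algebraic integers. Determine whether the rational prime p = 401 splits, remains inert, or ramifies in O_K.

split

d = 159 ≡ 3 (mod 4), so O_K = ℤ[√159] and disc(K) = 4d = 636.
401 ∤ 636, so 401 is unramified.
Euler's criterion: 159^200 mod 401 = 1. Thus (159|401) = 1.
(159/401) = 1, so 401 splits.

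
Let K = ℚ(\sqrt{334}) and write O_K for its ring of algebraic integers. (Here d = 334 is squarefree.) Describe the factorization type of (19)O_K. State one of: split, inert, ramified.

p splits

d = 334 ≡ 2 (mod 4), so O_K = ℤ[√334] and disc(K) = 4d = 1336.
disc(K) = 1336 is not divisible by 19; 19 is unramified.
(334/19) = 11^9 mod 19 = 1, giving Legendre symbol 1.
Legendre symbol 1 ⇒ 19 is split.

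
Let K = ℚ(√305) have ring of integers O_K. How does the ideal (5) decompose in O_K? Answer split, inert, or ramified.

d = 305 ≡ 1 (mod 4), so O_K = ℤ[(1+√305)/2] and disc(K) = d = 305.
5 divides disc(K) = 305, so 5 ramifies.

p ramifies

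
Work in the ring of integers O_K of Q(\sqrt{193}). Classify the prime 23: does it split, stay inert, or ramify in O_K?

splits completely

Since 193 ≡ 1 mod 4, the ring of integers is ℤ[(1+√193)/2] with discriminant 193.
disc(K) = 193 is not divisible by 23; 23 is unramified.
(193/23) = 9^11 mod 23 = 1, giving Legendre symbol 1.
Legendre symbol 1 ⇒ 23 is split.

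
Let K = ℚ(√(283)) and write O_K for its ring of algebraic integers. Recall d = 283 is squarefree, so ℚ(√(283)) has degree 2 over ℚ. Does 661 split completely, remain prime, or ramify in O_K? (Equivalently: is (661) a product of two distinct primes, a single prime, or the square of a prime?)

d = 283 ≡ 3 (mod 4), so O_K = ℤ[√283] and disc(K) = 4d = 1132.
Since gcd(661, 1132) = 1 the prime 661 does not ramify.
Euler's criterion: 283^330 mod 661 = 1. Thus (283|661) = 1.
(283/661) = 1, so 661 splits.

661 splits in O_K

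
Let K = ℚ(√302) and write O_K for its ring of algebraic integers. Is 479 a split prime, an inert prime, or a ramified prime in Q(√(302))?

479 splits in O_K

302 mod 4 = 2, hence disc K = 4·302 = 1208 and O_K = ℤ[√302].
479 ∤ 1208, so 479 is unramified.
Legendre symbol by Euler's criterion: (302/479) ≡ 302^239 ≡ 1 (mod 479), i.e. (302/479) = 1.
Legendre symbol 1 ⇒ 479 is split.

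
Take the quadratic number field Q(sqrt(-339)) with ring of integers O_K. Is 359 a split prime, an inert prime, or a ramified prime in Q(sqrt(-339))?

split — (359) = 𝔭₁𝔭₂ with 𝔭₁ ≠ 𝔭₂

d = -339 ≡ 1 (mod 4), so O_K = ℤ[(1+√-339)/2] and disc(K) = d = -339.
Since gcd(359, -339) = 1 the prime 359 does not ramify.
Compute (-339/359) via Euler: 20^((359-1)/2) mod 359 = 1, so (-339/359) = 1.
d is a quadratic residue mod p, hence 359 splits in O_K.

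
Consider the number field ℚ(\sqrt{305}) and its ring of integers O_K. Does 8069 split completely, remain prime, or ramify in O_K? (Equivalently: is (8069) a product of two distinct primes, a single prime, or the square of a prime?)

305 mod 4 = 1, hence disc K = 305 and O_K = ℤ[(1+√305)/2].
disc(K) = 305 is not divisible by 8069; 8069 is unramified.
Legendre symbol by Euler's criterion: (305/8069) ≡ 305^4034 ≡ 8068 (mod 8069), i.e. (305/8069) = -1.
Legendre symbol -1 ⇒ 8069 is inert.

8069 remains inert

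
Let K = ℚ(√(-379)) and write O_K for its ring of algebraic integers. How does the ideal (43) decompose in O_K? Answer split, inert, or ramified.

-379 mod 4 = 1, hence disc K = -379 and O_K = ℤ[(1+√-379)/2].
Since gcd(43, -379) = 1 the prime 43 does not ramify.
(-379/43) = 8^21 mod 43 = 42, giving Legendre symbol -1.
(-379/43) = -1, so 43 is inert.

inert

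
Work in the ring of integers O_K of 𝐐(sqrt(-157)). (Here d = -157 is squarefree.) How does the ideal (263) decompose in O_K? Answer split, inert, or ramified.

remains prime (inert)

-157 mod 4 = 3, hence disc K = 4·(-157) = -628 and O_K = ℤ[√-157].
disc(K) = -628 is not divisible by 263; 263 is unramified.
(-157/263) = 106^131 mod 263 = 262, giving Legendre symbol -1.
(-157/263) = -1, so 263 is inert.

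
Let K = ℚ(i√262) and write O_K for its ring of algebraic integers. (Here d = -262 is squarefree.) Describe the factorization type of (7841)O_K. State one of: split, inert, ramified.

p splits

d = -262 ≡ 2 (mod 4), so O_K = ℤ[√-262] and disc(K) = 4d = -1048.
Since gcd(7841, -1048) = 1 the prime 7841 does not ramify.
(-262/7841) = 7579^3920 mod 7841 = 1, giving Legendre symbol 1.
d is a quadratic residue mod p, hence 7841 splits in O_K.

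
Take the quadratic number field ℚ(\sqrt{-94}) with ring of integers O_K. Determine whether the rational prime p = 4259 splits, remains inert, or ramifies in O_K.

split

d = -94 ≡ 2 (mod 4), so O_K = ℤ[√-94] and disc(K) = 4d = -376.
disc(K) = -376 is not divisible by 4259; 4259 is unramified.
Compute (-94/4259) via Euler: 4165^((4259-1)/2) mod 4259 = 1, so (-94/4259) = 1.
d is a quadratic residue mod p, hence 4259 splits in O_K.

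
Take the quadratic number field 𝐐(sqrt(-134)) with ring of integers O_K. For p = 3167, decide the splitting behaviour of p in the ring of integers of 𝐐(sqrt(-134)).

d = -134 ≡ 2 (mod 4), so O_K = ℤ[√-134] and disc(K) = 4d = -536.
Since gcd(3167, -536) = 1 the prime 3167 does not ramify.
Compute (-134/3167) via Euler: 3033^((3167-1)/2) mod 3167 = 3166, so (-134/3167) = -1.
(-134/3167) = -1, so 3167 is inert.

inert — (3167) stays prime in O_K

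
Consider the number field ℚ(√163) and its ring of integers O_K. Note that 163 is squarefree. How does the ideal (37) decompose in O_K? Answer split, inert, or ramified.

Since 163 ≢ 1 mod 4, the ring of integers is ℤ[√163] with discriminant 4·163 = 652.
Since gcd(37, 652) = 1 the prime 37 does not ramify.
Euler's criterion: 163^18 mod 37 = 36. Thus (163|37) = -1.
(163/37) = -1, so 37 is inert.

inert — (37) stays prime in O_K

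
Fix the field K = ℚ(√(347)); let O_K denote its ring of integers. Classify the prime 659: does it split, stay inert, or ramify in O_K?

split — (659) = 𝔭₁𝔭₂ with 𝔭₁ ≠ 𝔭₂

347 mod 4 = 3, hence disc K = 4·347 = 1388 and O_K = ℤ[√347].
disc(K) = 1388 is not divisible by 659; 659 is unramified.
Compute (347/659) via Euler: 347^((659-1)/2) mod 659 = 1, so (347/659) = 1.
Legendre symbol 1 ⇒ 659 is split.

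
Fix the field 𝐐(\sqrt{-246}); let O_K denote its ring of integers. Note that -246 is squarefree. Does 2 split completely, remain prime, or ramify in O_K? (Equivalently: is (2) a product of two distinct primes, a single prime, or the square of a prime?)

-246 mod 4 = 2, hence disc K = 4·(-246) = -984 and O_K = ℤ[√-246].
2 divides disc(K) = -984, so 2 ramifies.

ramifies in O_K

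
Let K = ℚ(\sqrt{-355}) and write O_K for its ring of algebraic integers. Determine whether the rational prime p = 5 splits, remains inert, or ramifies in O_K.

ramifies in O_K

d = -355 ≡ 1 (mod 4), so O_K = ℤ[(1+√-355)/2] and disc(K) = d = -355.
disc(K) = -355 = 5·(-71), so p = 5 is ramified.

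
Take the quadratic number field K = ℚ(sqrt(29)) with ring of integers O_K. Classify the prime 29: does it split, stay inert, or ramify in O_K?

Since 29 ≡ 1 mod 4, the ring of integers is ℤ[(1+√29)/2] with discriminant 29.
29 divides disc(K) = 29, so 29 ramifies.

ramifies in O_K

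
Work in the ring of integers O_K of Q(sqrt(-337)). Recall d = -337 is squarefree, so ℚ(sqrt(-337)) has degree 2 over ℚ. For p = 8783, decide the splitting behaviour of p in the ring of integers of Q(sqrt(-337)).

Since -337 ≢ 1 mod 4, the ring of integers is ℤ[√-337] with discriminant 4·(-337) = -1348.
Since gcd(8783, -1348) = 1 the prime 8783 does not ramify.
(-337/8783) = 8446^4391 mod 8783 = 8782, giving Legendre symbol -1.
Legendre symbol -1 ⇒ 8783 is inert.

inert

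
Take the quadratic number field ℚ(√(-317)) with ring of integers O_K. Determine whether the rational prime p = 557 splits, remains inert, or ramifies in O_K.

-317 mod 4 = 3, hence disc K = 4·(-317) = -1268 and O_K = ℤ[√-317].
disc(K) = -1268 is not divisible by 557; 557 is unramified.
Euler's criterion: (-317)^278 mod 557 = 1. Thus (-317|557) = 1.
(-317/557) = 1, so 557 splits.

splits completely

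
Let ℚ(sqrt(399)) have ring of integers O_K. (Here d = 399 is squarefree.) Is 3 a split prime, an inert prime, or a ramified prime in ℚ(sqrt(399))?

399 mod 4 = 3, hence disc K = 4·399 = 1596 and O_K = ℤ[√399].
3 divides disc(K) = 1596, so 3 ramifies.

ramified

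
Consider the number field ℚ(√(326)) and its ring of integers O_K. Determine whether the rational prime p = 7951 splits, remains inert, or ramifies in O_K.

split

Since 326 ≢ 1 mod 4, the ring of integers is ℤ[√326] with discriminant 4·326 = 1304.
Since gcd(7951, 1304) = 1 the prime 7951 does not ramify.
(326/7951) = 326^3975 mod 7951 = 1, giving Legendre symbol 1.
Legendre symbol 1 ⇒ 7951 is split.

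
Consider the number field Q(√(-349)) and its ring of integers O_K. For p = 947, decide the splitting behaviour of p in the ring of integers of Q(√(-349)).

remains prime (inert)

-349 mod 4 = 3, hence disc K = 4·(-349) = -1396 and O_K = ℤ[√-349].
Since gcd(947, -1396) = 1 the prime 947 does not ramify.
(-349/947) = 598^473 mod 947 = 946, giving Legendre symbol -1.
(-349/947) = -1, so 947 is inert.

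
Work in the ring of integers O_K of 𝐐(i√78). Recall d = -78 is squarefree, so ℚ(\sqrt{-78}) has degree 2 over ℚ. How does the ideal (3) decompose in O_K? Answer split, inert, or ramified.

d = -78 ≡ 2 (mod 4), so O_K = ℤ[√-78] and disc(K) = 4d = -312.
Ramification test: 3 | -312. The prime 3 ramifies in K.

p ramifies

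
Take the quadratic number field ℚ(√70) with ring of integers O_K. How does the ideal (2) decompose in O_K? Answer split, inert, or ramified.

70 mod 4 = 2, hence disc K = 4·70 = 280 and O_K = ℤ[√70].
Ramification test: 2 | 280. The prime 2 ramifies in K.

ramifies in O_K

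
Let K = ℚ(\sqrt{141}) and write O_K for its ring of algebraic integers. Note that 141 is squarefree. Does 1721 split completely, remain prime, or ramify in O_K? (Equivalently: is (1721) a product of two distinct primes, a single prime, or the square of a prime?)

Since 141 ≡ 1 mod 4, the ring of integers is ℤ[(1+√141)/2] with discriminant 141.
Since gcd(1721, 141) = 1 the prime 1721 does not ramify.
Euler's criterion: 141^860 mod 1721 = 1. Thus (141|1721) = 1.
(141/1721) = 1, so 1721 splits.

split — (1721) = 𝔭₁𝔭₂ with 𝔭₁ ≠ 𝔭₂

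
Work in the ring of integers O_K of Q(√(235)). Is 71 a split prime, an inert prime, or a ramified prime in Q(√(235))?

Since 235 ≢ 1 mod 4, the ring of integers is ℤ[√235] with discriminant 4·235 = 940.
71 ∤ 940, so 71 is unramified.
Legendre symbol by Euler's criterion: (235/71) ≡ 235^35 ≡ 70 (mod 71), i.e. (235/71) = -1.
Legendre symbol -1 ⇒ 71 is inert.

71 remains inert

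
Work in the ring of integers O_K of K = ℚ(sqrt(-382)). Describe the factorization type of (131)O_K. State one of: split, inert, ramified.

split

-382 mod 4 = 2, hence disc K = 4·(-382) = -1528 and O_K = ℤ[√-382].
131 ∤ -1528, so 131 is unramified.
Euler's criterion: (-382)^65 mod 131 = 1. Thus (-382|131) = 1.
Legendre symbol 1 ⇒ 131 is split.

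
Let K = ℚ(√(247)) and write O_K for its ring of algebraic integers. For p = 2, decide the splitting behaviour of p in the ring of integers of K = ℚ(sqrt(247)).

ramified — (2) = 𝔭²

247 mod 4 = 3, hence disc K = 4·247 = 988 and O_K = ℤ[√247].
disc(K) = 988 = 2·494, so p = 2 is ramified.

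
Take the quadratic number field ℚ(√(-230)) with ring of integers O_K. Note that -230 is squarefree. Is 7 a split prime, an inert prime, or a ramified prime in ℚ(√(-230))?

d = -230 ≡ 2 (mod 4), so O_K = ℤ[√-230] and disc(K) = 4d = -920.
disc(K) = -920 is not divisible by 7; 7 is unramified.
Legendre symbol by Euler's criterion: (-230/7) ≡ (-230)^3 ≡ 1 (mod 7), i.e. (-230/7) = 1.
d is a quadratic residue mod p, hence 7 splits in O_K.

7 splits in O_K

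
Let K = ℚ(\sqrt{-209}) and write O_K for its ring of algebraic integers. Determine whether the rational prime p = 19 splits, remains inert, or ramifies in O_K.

19 is ramified

Since -209 ≢ 1 mod 4, the ring of integers is ℤ[√-209] with discriminant 4·(-209) = -836.
Ramification test: 19 | -836. The prime 19 ramifies in K.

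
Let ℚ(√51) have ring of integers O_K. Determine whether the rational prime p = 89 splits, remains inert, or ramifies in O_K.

Since 51 ≢ 1 mod 4, the ring of integers is ℤ[√51] with discriminant 4·51 = 204.
disc(K) = 204 is not divisible by 89; 89 is unramified.
Euler's criterion: 51^44 mod 89 = 88. Thus (51|89) = -1.
d is a non-residue mod p, hence 89 remains inert in O_K.

inert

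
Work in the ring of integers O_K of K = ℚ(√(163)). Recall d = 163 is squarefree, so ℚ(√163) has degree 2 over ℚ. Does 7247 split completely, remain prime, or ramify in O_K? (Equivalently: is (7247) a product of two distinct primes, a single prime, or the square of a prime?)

d = 163 ≡ 3 (mod 4), so O_K = ℤ[√163] and disc(K) = 4d = 652.
Since gcd(7247, 652) = 1 the prime 7247 does not ramify.
Compute (163/7247) via Euler: 163^((7247-1)/2) mod 7247 = 1, so (163/7247) = 1.
(163/7247) = 1, so 7247 splits.

7247 splits in O_K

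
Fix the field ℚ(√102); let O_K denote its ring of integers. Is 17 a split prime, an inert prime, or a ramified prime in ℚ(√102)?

102 mod 4 = 2, hence disc K = 4·102 = 408 and O_K = ℤ[√102].
disc(K) = 408 = 17·24, so p = 17 is ramified.

ramified — (17) = 𝔭²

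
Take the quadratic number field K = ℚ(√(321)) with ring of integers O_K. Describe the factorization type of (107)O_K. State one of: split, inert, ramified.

Since 321 ≡ 1 mod 4, the ring of integers is ℤ[(1+√321)/2] with discriminant 321.
disc(K) = 321 = 107·3, so p = 107 is ramified.

p ramifies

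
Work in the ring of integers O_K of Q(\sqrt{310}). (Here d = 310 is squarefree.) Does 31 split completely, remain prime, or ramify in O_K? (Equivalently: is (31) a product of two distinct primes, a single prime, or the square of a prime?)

d = 310 ≡ 2 (mod 4), so O_K = ℤ[√310] and disc(K) = 4d = 1240.
31 divides disc(K) = 1240, so 31 ramifies.

ramified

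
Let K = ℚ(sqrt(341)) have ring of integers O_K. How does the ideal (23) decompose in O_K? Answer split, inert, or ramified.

23 remains inert

d = 341 ≡ 1 (mod 4), so O_K = ℤ[(1+√341)/2] and disc(K) = d = 341.
23 ∤ 341, so 23 is unramified.
(341/23) = 19^11 mod 23 = 22, giving Legendre symbol -1.
d is a non-residue mod p, hence 23 remains inert in O_K.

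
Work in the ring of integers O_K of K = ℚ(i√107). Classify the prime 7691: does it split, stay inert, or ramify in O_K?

-107 mod 4 = 1, hence disc K = -107 and O_K = ℤ[(1+√-107)/2].
disc(K) = -107 is not divisible by 7691; 7691 is unramified.
Euler's criterion: (-107)^3845 mod 7691 = 7690. Thus (-107|7691) = -1.
(-107/7691) = -1, so 7691 is inert.

p is inert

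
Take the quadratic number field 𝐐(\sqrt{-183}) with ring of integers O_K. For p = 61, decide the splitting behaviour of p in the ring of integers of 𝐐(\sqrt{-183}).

-183 mod 4 = 1, hence disc K = -183 and O_K = ℤ[(1+√-183)/2].
disc(K) = -183 = 61·(-3), so p = 61 is ramified.

ramified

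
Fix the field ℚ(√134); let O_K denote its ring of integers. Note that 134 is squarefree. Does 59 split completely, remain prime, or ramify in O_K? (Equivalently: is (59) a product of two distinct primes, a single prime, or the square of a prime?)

d = 134 ≡ 2 (mod 4), so O_K = ℤ[√134] and disc(K) = 4d = 536.
59 ∤ 536, so 59 is unramified.
Legendre symbol by Euler's criterion: (134/59) ≡ 134^29 ≡ 1 (mod 59), i.e. (134/59) = 1.
Legendre symbol 1 ⇒ 59 is split.

p splits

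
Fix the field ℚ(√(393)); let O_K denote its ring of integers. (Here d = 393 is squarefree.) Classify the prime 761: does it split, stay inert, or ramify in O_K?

split

393 mod 4 = 1, hence disc K = 393 and O_K = ℤ[(1+√393)/2].
Since gcd(761, 393) = 1 the prime 761 does not ramify.
Euler's criterion: 393^380 mod 761 = 1. Thus (393|761) = 1.
Legendre symbol 1 ⇒ 761 is split.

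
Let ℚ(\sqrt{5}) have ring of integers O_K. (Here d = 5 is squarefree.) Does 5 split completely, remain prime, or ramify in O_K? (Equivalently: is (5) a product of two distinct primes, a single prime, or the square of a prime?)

ramified — (5) = 𝔭²

5 mod 4 = 1, hence disc K = 5 and O_K = ℤ[(1+√5)/2].
disc(K) = 5 = 5·1, so p = 5 is ramified.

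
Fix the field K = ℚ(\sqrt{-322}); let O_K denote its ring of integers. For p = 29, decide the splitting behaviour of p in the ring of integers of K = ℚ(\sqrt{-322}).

d = -322 ≡ 2 (mod 4), so O_K = ℤ[√-322] and disc(K) = 4d = -1288.
Since gcd(29, -1288) = 1 the prime 29 does not ramify.
Euler's criterion: (-322)^14 mod 29 = 28. Thus (-322|29) = -1.
d is a non-residue mod p, hence 29 remains inert in O_K.

p is inert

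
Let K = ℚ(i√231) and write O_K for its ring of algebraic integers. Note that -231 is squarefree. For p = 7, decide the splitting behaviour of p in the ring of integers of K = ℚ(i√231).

ramified — (7) = 𝔭²

d = -231 ≡ 1 (mod 4), so O_K = ℤ[(1+√-231)/2] and disc(K) = d = -231.
7 divides disc(K) = -231, so 7 ramifies.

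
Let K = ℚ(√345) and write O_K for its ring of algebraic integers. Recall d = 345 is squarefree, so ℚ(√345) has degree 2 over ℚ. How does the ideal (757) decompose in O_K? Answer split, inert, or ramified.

p splits

345 mod 4 = 1, hence disc K = 345 and O_K = ℤ[(1+√345)/2].
disc(K) = 345 is not divisible by 757; 757 is unramified.
Euler's criterion: 345^378 mod 757 = 1. Thus (345|757) = 1.
d is a quadratic residue mod p, hence 757 splits in O_K.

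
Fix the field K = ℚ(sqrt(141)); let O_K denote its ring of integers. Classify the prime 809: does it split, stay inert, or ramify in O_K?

splits completely

141 mod 4 = 1, hence disc K = 141 and O_K = ℤ[(1+√141)/2].
Since gcd(809, 141) = 1 the prime 809 does not ramify.
Legendre symbol by Euler's criterion: (141/809) ≡ 141^404 ≡ 1 (mod 809), i.e. (141/809) = 1.
Legendre symbol 1 ⇒ 809 is split.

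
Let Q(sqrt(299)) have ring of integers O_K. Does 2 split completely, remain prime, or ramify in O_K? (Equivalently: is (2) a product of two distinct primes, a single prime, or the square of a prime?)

p ramifies

299 mod 4 = 3, hence disc K = 4·299 = 1196 and O_K = ℤ[√299].
Ramification test: 2 | 1196. The prime 2 ramifies in K.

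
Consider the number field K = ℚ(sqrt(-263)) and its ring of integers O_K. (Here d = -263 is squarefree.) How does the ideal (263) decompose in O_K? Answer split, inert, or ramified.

p ramifies

d = -263 ≡ 1 (mod 4), so O_K = ℤ[(1+√-263)/2] and disc(K) = d = -263.
Ramification test: 263 | -263. The prime 263 ramifies in K.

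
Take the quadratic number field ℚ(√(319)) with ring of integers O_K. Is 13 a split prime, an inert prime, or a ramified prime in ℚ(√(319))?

d = 319 ≡ 3 (mod 4), so O_K = ℤ[√319] and disc(K) = 4d = 1276.
disc(K) = 1276 is not divisible by 13; 13 is unramified.
(319/13) = 7^6 mod 13 = 12, giving Legendre symbol -1.
Legendre symbol -1 ⇒ 13 is inert.

inert — (13) stays prime in O_K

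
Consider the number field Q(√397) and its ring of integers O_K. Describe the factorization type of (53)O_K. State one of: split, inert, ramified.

53 remains inert

d = 397 ≡ 1 (mod 4), so O_K = ℤ[(1+√397)/2] and disc(K) = d = 397.
Since gcd(53, 397) = 1 the prime 53 does not ramify.
Legendre symbol by Euler's criterion: (397/53) ≡ 397^26 ≡ 52 (mod 53), i.e. (397/53) = -1.
Legendre symbol -1 ⇒ 53 is inert.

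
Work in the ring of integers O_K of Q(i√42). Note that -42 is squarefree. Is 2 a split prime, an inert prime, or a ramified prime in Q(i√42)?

ramified

d = -42 ≡ 2 (mod 4), so O_K = ℤ[√-42] and disc(K) = 4d = -168.
2 divides disc(K) = -168, so 2 ramifies.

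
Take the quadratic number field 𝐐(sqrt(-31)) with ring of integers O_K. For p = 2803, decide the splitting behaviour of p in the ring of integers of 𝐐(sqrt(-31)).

d = -31 ≡ 1 (mod 4), so O_K = ℤ[(1+√-31)/2] and disc(K) = d = -31.
2803 ∤ -31, so 2803 is unramified.
Compute (-31/2803) via Euler: 2772^((2803-1)/2) mod 2803 = 2802, so (-31/2803) = -1.
d is a non-residue mod p, hence 2803 remains inert in O_K.

inert — (2803) stays prime in O_K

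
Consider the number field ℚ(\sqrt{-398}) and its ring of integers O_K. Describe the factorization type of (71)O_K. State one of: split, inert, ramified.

-398 mod 4 = 2, hence disc K = 4·(-398) = -1592 and O_K = ℤ[√-398].
disc(K) = -1592 is not divisible by 71; 71 is unramified.
(-398/71) = 28^35 mod 71 = 70, giving Legendre symbol -1.
d is a non-residue mod p, hence 71 remains inert in O_K.

inert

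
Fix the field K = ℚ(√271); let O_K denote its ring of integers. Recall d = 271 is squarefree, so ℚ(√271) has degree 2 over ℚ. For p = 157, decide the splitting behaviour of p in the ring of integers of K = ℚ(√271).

Since 271 ≢ 1 mod 4, the ring of integers is ℤ[√271] with discriminant 4·271 = 1084.
157 ∤ 1084, so 157 is unramified.
Euler's criterion: 271^78 mod 157 = 156. Thus (271|157) = -1.
(271/157) = -1, so 157 is inert.

p is inert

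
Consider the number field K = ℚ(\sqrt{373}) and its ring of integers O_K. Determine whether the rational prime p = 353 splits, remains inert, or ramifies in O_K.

d = 373 ≡ 1 (mod 4), so O_K = ℤ[(1+√373)/2] and disc(K) = d = 373.
disc(K) = 373 is not divisible by 353; 353 is unramified.
Legendre symbol by Euler's criterion: (373/353) ≡ 373^176 ≡ 352 (mod 353), i.e. (373/353) = -1.
Legendre symbol -1 ⇒ 353 is inert.

353 remains inert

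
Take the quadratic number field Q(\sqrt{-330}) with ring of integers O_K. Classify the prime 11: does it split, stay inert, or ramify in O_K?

11 is ramified

-330 mod 4 = 2, hence disc K = 4·(-330) = -1320 and O_K = ℤ[√-330].
disc(K) = -1320 = 11·(-120), so p = 11 is ramified.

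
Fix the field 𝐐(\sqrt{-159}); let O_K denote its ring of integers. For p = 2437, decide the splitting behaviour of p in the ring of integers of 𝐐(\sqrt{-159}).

split — (2437) = 𝔭₁𝔭₂ with 𝔭₁ ≠ 𝔭₂

d = -159 ≡ 1 (mod 4), so O_K = ℤ[(1+√-159)/2] and disc(K) = d = -159.
Since gcd(2437, -159) = 1 the prime 2437 does not ramify.
Euler's criterion: (-159)^1218 mod 2437 = 1. Thus (-159|2437) = 1.
Legendre symbol 1 ⇒ 2437 is split.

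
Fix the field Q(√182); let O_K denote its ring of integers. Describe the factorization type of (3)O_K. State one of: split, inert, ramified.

182 mod 4 = 2, hence disc K = 4·182 = 728 and O_K = ℤ[√182].
3 ∤ 728, so 3 is unramified.
Legendre symbol by Euler's criterion: (182/3) ≡ 182^1 ≡ 2 (mod 3), i.e. (182/3) = -1.
d is a non-residue mod p, hence 3 remains inert in O_K.

remains prime (inert)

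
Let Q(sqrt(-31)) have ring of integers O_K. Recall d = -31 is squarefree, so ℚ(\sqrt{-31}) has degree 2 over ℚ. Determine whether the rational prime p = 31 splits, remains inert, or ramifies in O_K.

ramified

-31 mod 4 = 1, hence disc K = -31 and O_K = ℤ[(1+√-31)/2].
Ramification test: 31 | -31. The prime 31 ramifies in K.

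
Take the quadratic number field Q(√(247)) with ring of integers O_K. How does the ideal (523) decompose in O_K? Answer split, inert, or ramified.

p splits

247 mod 4 = 3, hence disc K = 4·247 = 988 and O_K = ℤ[√247].
523 ∤ 988, so 523 is unramified.
Legendre symbol by Euler's criterion: (247/523) ≡ 247^261 ≡ 1 (mod 523), i.e. (247/523) = 1.
Legendre symbol 1 ⇒ 523 is split.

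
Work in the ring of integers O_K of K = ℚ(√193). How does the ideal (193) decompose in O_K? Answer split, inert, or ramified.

d = 193 ≡ 1 (mod 4), so O_K = ℤ[(1+√193)/2] and disc(K) = d = 193.
Ramification test: 193 | 193. The prime 193 ramifies in K.

ramified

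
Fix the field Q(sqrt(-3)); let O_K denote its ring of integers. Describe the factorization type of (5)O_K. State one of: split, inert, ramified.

Since -3 ≡ 1 mod 4, the ring of integers is ℤ[(1+√-3)/2] with discriminant -3.
disc(K) = -3 is not divisible by 5; 5 is unramified.
Compute (-3/5) via Euler: 2^((5-1)/2) mod 5 = 4, so (-3/5) = -1.
d is a non-residue mod p, hence 5 remains inert in O_K.

remains prime (inert)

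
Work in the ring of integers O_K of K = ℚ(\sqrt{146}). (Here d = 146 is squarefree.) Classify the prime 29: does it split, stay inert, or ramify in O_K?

d = 146 ≡ 2 (mod 4), so O_K = ℤ[√146] and disc(K) = 4d = 584.
29 ∤ 584, so 29 is unramified.
Euler's criterion: 146^14 mod 29 = 1. Thus (146|29) = 1.
d is a quadratic residue mod p, hence 29 splits in O_K.

splits completely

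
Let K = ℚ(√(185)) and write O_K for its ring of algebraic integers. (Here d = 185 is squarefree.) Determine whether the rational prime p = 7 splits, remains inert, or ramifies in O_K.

Since 185 ≡ 1 mod 4, the ring of integers is ℤ[(1+√185)/2] with discriminant 185.
Since gcd(7, 185) = 1 the prime 7 does not ramify.
Legendre symbol by Euler's criterion: (185/7) ≡ 185^3 ≡ 6 (mod 7), i.e. (185/7) = -1.
Legendre symbol -1 ⇒ 7 is inert.

inert — (7) stays prime in O_K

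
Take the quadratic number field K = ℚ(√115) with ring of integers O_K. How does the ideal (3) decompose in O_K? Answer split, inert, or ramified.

p splits

Since 115 ≢ 1 mod 4, the ring of integers is ℤ[√115] with discriminant 4·115 = 460.
Since gcd(3, 460) = 1 the prime 3 does not ramify.
Legendre symbol by Euler's criterion: (115/3) ≡ 115^1 ≡ 1 (mod 3), i.e. (115/3) = 1.
Legendre symbol 1 ⇒ 3 is split.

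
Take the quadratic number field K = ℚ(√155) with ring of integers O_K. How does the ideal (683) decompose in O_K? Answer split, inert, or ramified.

683 splits in O_K

d = 155 ≡ 3 (mod 4), so O_K = ℤ[√155] and disc(K) = 4d = 620.
683 ∤ 620, so 683 is unramified.
Compute (155/683) via Euler: 155^((683-1)/2) mod 683 = 1, so (155/683) = 1.
(155/683) = 1, so 683 splits.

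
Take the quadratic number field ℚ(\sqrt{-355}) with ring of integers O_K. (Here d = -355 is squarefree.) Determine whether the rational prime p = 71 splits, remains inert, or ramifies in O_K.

ramifies in O_K

d = -355 ≡ 1 (mod 4), so O_K = ℤ[(1+√-355)/2] and disc(K) = d = -355.
disc(K) = -355 = 71·(-5), so p = 71 is ramified.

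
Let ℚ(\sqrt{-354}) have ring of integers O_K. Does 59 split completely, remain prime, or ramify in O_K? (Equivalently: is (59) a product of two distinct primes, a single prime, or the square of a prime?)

Since -354 ≢ 1 mod 4, the ring of integers is ℤ[√-354] with discriminant 4·(-354) = -1416.
59 divides disc(K) = -1416, so 59 ramifies.

ramified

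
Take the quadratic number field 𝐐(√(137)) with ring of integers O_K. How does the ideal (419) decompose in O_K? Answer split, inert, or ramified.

split

d = 137 ≡ 1 (mod 4), so O_K = ℤ[(1+√137)/2] and disc(K) = d = 137.
disc(K) = 137 is not divisible by 419; 419 is unramified.
(137/419) = 137^209 mod 419 = 1, giving Legendre symbol 1.
Legendre symbol 1 ⇒ 419 is split.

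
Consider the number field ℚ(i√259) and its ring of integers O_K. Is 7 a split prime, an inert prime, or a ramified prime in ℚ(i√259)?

ramified

d = -259 ≡ 1 (mod 4), so O_K = ℤ[(1+√-259)/2] and disc(K) = d = -259.
disc(K) = -259 = 7·(-37), so p = 7 is ramified.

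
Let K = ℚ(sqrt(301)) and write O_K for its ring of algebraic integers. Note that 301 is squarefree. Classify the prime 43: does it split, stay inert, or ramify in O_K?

d = 301 ≡ 1 (mod 4), so O_K = ℤ[(1+√301)/2] and disc(K) = d = 301.
Ramification test: 43 | 301. The prime 43 ramifies in K.

43 is ramified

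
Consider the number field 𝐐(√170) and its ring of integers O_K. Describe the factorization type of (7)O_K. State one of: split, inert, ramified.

7 splits in O_K

170 mod 4 = 2, hence disc K = 4·170 = 680 and O_K = ℤ[√170].
Since gcd(7, 680) = 1 the prime 7 does not ramify.
Euler's criterion: 170^3 mod 7 = 1. Thus (170|7) = 1.
Legendre symbol 1 ⇒ 7 is split.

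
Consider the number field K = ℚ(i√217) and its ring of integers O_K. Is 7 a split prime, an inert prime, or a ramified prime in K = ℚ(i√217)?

d = -217 ≡ 3 (mod 4), so O_K = ℤ[√-217] and disc(K) = 4d = -868.
disc(K) = -868 = 7·(-124), so p = 7 is ramified.

p ramifies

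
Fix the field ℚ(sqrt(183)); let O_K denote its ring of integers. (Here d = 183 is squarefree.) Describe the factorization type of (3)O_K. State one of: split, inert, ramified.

d = 183 ≡ 3 (mod 4), so O_K = ℤ[√183] and disc(K) = 4d = 732.
3 divides disc(K) = 732, so 3 ramifies.

ramified — (3) = 𝔭²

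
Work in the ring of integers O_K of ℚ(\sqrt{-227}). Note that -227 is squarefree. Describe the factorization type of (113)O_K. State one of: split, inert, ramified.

split — (113) = 𝔭₁𝔭₂ with 𝔭₁ ≠ 𝔭₂

d = -227 ≡ 1 (mod 4), so O_K = ℤ[(1+√-227)/2] and disc(K) = d = -227.
Since gcd(113, -227) = 1 the prime 113 does not ramify.
Legendre symbol by Euler's criterion: (-227/113) ≡ (-227)^56 ≡ 1 (mod 113), i.e. (-227/113) = 1.
d is a quadratic residue mod p, hence 113 splits in O_K.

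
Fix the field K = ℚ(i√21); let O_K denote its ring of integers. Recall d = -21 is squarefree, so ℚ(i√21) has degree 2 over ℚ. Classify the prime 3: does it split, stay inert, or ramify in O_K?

ramifies in O_K

Since -21 ≢ 1 mod 4, the ring of integers is ℤ[√-21] with discriminant 4·(-21) = -84.
Ramification test: 3 | -84. The prime 3 ramifies in K.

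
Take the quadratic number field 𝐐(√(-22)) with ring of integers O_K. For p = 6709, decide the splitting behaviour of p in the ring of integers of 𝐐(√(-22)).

Since -22 ≢ 1 mod 4, the ring of integers is ℤ[√-22] with discriminant 4·(-22) = -88.
disc(K) = -88 is not divisible by 6709; 6709 is unramified.
(-22/6709) = 6687^3354 mod 6709 = 1, giving Legendre symbol 1.
Legendre symbol 1 ⇒ 6709 is split.

6709 splits in O_K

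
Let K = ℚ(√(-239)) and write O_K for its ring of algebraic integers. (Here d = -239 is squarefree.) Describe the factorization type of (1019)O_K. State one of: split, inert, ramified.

remains prime (inert)

Since -239 ≡ 1 mod 4, the ring of integers is ℤ[(1+√-239)/2] with discriminant -239.
1019 ∤ -239, so 1019 is unramified.
(-239/1019) = 780^509 mod 1019 = 1018, giving Legendre symbol -1.
(-239/1019) = -1, so 1019 is inert.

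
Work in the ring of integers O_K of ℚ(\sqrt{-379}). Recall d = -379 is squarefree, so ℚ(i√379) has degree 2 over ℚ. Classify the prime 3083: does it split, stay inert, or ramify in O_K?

-379 mod 4 = 1, hence disc K = -379 and O_K = ℤ[(1+√-379)/2].
disc(K) = -379 is not divisible by 3083; 3083 is unramified.
Euler's criterion: (-379)^1541 mod 3083 = 1. Thus (-379|3083) = 1.
d is a quadratic residue mod p, hence 3083 splits in O_K.

p splits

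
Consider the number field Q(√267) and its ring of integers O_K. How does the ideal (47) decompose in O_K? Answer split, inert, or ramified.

p splits

267 mod 4 = 3, hence disc K = 4·267 = 1068 and O_K = ℤ[√267].
Since gcd(47, 1068) = 1 the prime 47 does not ramify.
Euler's criterion: 267^23 mod 47 = 1. Thus (267|47) = 1.
(267/47) = 1, so 47 splits.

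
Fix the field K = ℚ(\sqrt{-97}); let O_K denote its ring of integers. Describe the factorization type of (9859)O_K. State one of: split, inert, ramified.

Since -97 ≢ 1 mod 4, the ring of integers is ℤ[√-97] with discriminant 4·(-97) = -388.
Since gcd(9859, -388) = 1 the prime 9859 does not ramify.
Compute (-97/9859) via Euler: 9762^((9859-1)/2) mod 9859 = 9858, so (-97/9859) = -1.
Legendre symbol -1 ⇒ 9859 is inert.

remains prime (inert)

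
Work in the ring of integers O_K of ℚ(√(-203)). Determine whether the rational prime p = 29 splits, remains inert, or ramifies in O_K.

ramified

-203 mod 4 = 1, hence disc K = -203 and O_K = ℤ[(1+√-203)/2].
29 divides disc(K) = -203, so 29 ramifies.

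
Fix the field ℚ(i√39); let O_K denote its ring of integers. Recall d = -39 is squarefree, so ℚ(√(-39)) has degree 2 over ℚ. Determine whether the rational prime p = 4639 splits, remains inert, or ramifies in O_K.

inert

Since -39 ≡ 1 mod 4, the ring of integers is ℤ[(1+√-39)/2] with discriminant -39.
Since gcd(4639, -39) = 1 the prime 4639 does not ramify.
Legendre symbol by Euler's criterion: (-39/4639) ≡ (-39)^2319 ≡ 4638 (mod 4639), i.e. (-39/4639) = -1.
(-39/4639) = -1, so 4639 is inert.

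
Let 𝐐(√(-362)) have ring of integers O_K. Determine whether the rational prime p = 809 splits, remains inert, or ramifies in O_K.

-362 mod 4 = 2, hence disc K = 4·(-362) = -1448 and O_K = ℤ[√-362].
Since gcd(809, -1448) = 1 the prime 809 does not ramify.
Legendre symbol by Euler's criterion: (-362/809) ≡ (-362)^404 ≡ 808 (mod 809), i.e. (-362/809) = -1.
d is a non-residue mod p, hence 809 remains inert in O_K.

809 remains inert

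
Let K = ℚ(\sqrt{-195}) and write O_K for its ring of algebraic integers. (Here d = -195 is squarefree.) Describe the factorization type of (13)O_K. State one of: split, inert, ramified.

ramified — (13) = 𝔭²

d = -195 ≡ 1 (mod 4), so O_K = ℤ[(1+√-195)/2] and disc(K) = d = -195.
13 divides disc(K) = -195, so 13 ramifies.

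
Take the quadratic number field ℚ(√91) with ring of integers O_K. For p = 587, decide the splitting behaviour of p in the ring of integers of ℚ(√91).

91 mod 4 = 3, hence disc K = 4·91 = 364 and O_K = ℤ[√91].
587 ∤ 364, so 587 is unramified.
(91/587) = 91^293 mod 587 = 586, giving Legendre symbol -1.
Legendre symbol -1 ⇒ 587 is inert.

inert — (587) stays prime in O_K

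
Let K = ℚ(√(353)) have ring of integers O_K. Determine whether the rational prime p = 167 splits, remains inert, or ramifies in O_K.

353 mod 4 = 1, hence disc K = 353 and O_K = ℤ[(1+√353)/2].
167 ∤ 353, so 167 is unramified.
Euler's criterion: 353^83 mod 167 = 1. Thus (353|167) = 1.
(353/167) = 1, so 167 splits.

split — (167) = 𝔭₁𝔭₂ with 𝔭₁ ≠ 𝔭₂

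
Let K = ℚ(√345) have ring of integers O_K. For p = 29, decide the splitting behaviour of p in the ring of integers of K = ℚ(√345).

inert

d = 345 ≡ 1 (mod 4), so O_K = ℤ[(1+√345)/2] and disc(K) = d = 345.
29 ∤ 345, so 29 is unramified.
Compute (345/29) via Euler: 26^((29-1)/2) mod 29 = 28, so (345/29) = -1.
Legendre symbol -1 ⇒ 29 is inert.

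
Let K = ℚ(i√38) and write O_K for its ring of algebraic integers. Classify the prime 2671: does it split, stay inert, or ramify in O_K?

d = -38 ≡ 2 (mod 4), so O_K = ℤ[√-38] and disc(K) = 4d = -152.
2671 ∤ -152, so 2671 is unramified.
Compute (-38/2671) via Euler: 2633^((2671-1)/2) mod 2671 = 1, so (-38/2671) = 1.
Legendre symbol 1 ⇒ 2671 is split.

splits completely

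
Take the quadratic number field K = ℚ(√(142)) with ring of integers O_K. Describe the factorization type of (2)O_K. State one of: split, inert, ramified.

ramified — (2) = 𝔭²

d = 142 ≡ 2 (mod 4), so O_K = ℤ[√142] and disc(K) = 4d = 568.
2 divides disc(K) = 568, so 2 ramifies.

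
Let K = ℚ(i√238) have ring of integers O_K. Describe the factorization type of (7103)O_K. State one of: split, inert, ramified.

7103 splits in O_K

d = -238 ≡ 2 (mod 4), so O_K = ℤ[√-238] and disc(K) = 4d = -952.
Since gcd(7103, -952) = 1 the prime 7103 does not ramify.
(-238/7103) = 6865^3551 mod 7103 = 1, giving Legendre symbol 1.
(-238/7103) = 1, so 7103 splits.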